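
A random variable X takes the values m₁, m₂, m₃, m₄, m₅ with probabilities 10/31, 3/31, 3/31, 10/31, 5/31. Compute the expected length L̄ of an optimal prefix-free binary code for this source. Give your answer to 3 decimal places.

2.194 bits/symbol

Repeatedly combine the two least-probable nodes; the expected code length is the sum of the merged weights.
merge 3/31 + 3/31 → 6/31
merge 5/31 + 6/31 → 11/31
merge 10/31 + 10/31 → 20/31
merge 11/31 + 20/31 → 1
L = 6/31 + 11/31 + 20/31 + 1 = 68/31 ≈ 2.194 bits/symbol.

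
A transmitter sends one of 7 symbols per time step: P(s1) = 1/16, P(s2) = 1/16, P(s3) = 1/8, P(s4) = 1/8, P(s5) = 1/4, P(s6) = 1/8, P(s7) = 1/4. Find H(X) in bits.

Each probability is a power of 1/2, so log₂(1/p) is an integer.
H = Σ p·log₂(1/p) = 1/16·4 + 1/16·4 + 1/8·3 + 1/8·3 + 1/4·2 + 1/8·3 + 1/4·2 = 2.625 bits.

2.625 bits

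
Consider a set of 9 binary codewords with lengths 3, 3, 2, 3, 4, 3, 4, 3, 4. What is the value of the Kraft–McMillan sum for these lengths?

1.0625

With common denominator 2^4 = 16: Σ 2^(−ℓᵢ) = 2/16 + 2/16 + 4/16 + 2/16 + 1/16 + 2/16 + 1/16 + 2/16 + 1/16 = 17/16 = 1.0625.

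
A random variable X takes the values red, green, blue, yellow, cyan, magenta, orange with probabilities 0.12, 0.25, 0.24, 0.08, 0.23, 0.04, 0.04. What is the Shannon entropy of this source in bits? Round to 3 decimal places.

H = −Σ pᵢ log₂ pᵢ.
−0.12·log₂(0.12) = 0.3671
−0.25·log₂(0.25) = 0.5000
−0.24·log₂(0.24) = 0.4941
−0.08·log₂(0.08) = 0.2915
−0.23·log₂(0.23) = 0.4877
−0.04·log₂(0.04) = 0.1858
−0.04·log₂(0.04) = 0.1858
Sum ≈ 2.5119 → 2.512 bits.

2.512 bits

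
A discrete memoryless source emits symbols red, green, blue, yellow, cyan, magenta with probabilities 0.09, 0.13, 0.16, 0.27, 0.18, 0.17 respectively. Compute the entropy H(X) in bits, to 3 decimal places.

2.508 bits

H = −Σ pᵢ log₂ pᵢ.
−0.09·log₂(0.09) = 0.3127
−0.13·log₂(0.13) = 0.3826
−0.16·log₂(0.16) = 0.4230
−0.27·log₂(0.27) = 0.5100
−0.18·log₂(0.18) = 0.4453
−0.17·log₂(0.17) = 0.4346
Sum ≈ 2.5082 → 2.508 bits.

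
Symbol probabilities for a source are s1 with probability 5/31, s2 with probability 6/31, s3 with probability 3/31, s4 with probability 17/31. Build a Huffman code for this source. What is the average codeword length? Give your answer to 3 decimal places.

Repeatedly combine the two least-probable nodes; the expected code length is the sum of the merged weights.
merge 3/31 + 5/31 → 8/31
merge 6/31 + 8/31 → 14/31
merge 14/31 + 17/31 → 1
L = 8/31 + 14/31 + 1 = 53/31 ≈ 1.710 bits/symbol.

1.710 bits/symbol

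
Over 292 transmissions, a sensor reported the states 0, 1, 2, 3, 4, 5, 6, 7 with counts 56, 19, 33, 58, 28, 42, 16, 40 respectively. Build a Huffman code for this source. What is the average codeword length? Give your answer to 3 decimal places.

Probabilities are the counts divided by 292.
Repeatedly combine the two least-probable nodes; the expected code length is the sum of the merged weights.
merge 4/73 + 19/292 → 35/292
merge 7/73 + 33/292 → 61/292
merge 35/292 + 10/73 → 75/292
merge 21/146 + 14/73 → 49/146
merge 29/146 + 61/292 → 119/292
merge 75/292 + 49/146 → 173/292
merge 119/292 + 173/292 → 1
L = 35/292 + 61/292 + 75/292 + 49/146 + 119/292 + 173/292 + 1 = 853/292 ≈ 2.921 bits/symbol.

2.921 bits/symbol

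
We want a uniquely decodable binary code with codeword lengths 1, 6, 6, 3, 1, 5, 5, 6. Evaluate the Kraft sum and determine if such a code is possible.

1.234375; no

With common denominator 2^6 = 64: Σ 2^(−ℓᵢ) = 32/64 + 1/64 + 1/64 + 8/64 + 32/64 + 2/64 + 2/64 + 1/64 = 79/64 = 1.234375.
Kraft's inequality requires Σ ≤ 1; here Σ = 1.234375 > 1, so no such prefix code exists.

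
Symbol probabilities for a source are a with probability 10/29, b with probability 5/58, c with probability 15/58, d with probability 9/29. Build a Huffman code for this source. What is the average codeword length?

Repeatedly combine the two least-probable nodes; the expected code length is the sum of the merged weights.
merge 5/58 + 15/58 → 10/29
merge 9/29 + 10/29 → 19/29
merge 10/29 + 19/29 → 1
L = 10/29 + 19/29 + 1 = 2 bits/symbol.

2 bits/symbol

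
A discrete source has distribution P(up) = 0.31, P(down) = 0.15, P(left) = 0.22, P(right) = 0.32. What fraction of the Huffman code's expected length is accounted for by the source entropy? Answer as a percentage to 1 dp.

Entropy H = −Σ p log₂ p ≈ 1.9409 bits.
Huffman merges: 3/20+11/50→37/100; 31/100+8/25→63/100; 37/100+63/100→1. L = 2 ≈ 2.0000.
Efficiency = H/L = 1.9409/2.0000 = 97.0%.

97.0%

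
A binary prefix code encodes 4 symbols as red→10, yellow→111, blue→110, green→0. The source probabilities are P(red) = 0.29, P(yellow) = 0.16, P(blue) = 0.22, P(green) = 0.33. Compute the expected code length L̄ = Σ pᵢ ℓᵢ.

2.05 bits/symbol

L̄ = Σ pᵢ·ℓᵢ = 0.29·2 + 0.16·3 + 0.22·3 + 0.33·1 = 2.05 bits/symbol.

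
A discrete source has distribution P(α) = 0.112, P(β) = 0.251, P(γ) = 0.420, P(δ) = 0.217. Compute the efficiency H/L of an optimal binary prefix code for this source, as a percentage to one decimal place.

Entropy H = −Σ p log₂ p ≈ 1.8583 bits.
Huffman merges: 14/125+217/1000→329/1000; 251/1000+329/1000→29/50; 21/50+29/50→1. L = 1909/1000 ≈ 1.9090.
Efficiency = H/L = 1.8583/1.9090 = 97.3%.

97.3%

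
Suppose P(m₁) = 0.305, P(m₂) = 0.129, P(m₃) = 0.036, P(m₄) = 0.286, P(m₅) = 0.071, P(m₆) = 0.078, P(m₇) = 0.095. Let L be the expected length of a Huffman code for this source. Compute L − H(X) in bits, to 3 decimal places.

Entropy H = −Σ p log₂ p ≈ 2.4734 bits.
Huffman merges: 9/250+71/1000→107/1000; 39/500+19/200→173/1000; 107/1000+129/1000→59/250; 173/1000+59/250→409/1000; 143/500+61/200→591/1000; 409/1000+591/1000→1. L = 629/250 ≈ 2.5160.
L − H = 2.5160 − 2.4734 = 0.043 bits.

0.043 bits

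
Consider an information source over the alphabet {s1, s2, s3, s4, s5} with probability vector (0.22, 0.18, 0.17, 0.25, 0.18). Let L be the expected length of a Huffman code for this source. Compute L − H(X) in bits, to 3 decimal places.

Entropy H = −Σ p log₂ p ≈ 2.3058 bits.
Huffman merges: 17/100+9/50→7/20; 9/50+11/50→2/5; 1/4+7/20→3/5; 2/5+3/5→1. L = 47/20 ≈ 2.3500.
L − H = 2.3500 − 2.3058 = 0.044 bits.

0.044 bits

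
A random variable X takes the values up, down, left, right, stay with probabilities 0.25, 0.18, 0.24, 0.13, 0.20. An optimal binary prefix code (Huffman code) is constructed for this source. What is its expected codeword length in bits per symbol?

Repeatedly combine the two least-probable nodes; the expected code length is the sum of the merged weights.
merge 13/100 + 9/50 → 31/100
merge 1/5 + 6/25 → 11/25
merge 1/4 + 31/100 → 14/25
merge 11/25 + 14/25 → 1
L = 31/100 + 11/25 + 14/25 + 1 = 231/100 = 2.31 bits/symbol.

2.31 bits/symbol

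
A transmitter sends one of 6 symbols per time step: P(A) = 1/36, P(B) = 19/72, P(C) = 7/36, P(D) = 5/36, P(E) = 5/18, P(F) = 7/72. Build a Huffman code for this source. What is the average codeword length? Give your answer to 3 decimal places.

2.389 bits/symbol

Repeatedly combine the two least-probable nodes; the expected code length is the sum of the merged weights.
merge 1/36 + 7/72 → 1/8
merge 1/8 + 5/36 → 19/72
merge 7/36 + 19/72 → 11/24
merge 19/72 + 5/18 → 13/24
merge 11/24 + 13/24 → 1
L = 1/8 + 19/72 + 11/24 + 13/24 + 1 = 43/18 ≈ 2.389 bits/symbol.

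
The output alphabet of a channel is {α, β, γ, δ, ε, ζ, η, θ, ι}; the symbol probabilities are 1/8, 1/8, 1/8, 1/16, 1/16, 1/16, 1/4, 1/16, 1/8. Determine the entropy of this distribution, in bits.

3 bits

Each probability is a power of 1/2, so log₂(1/p) is an integer.
H = Σ p·log₂(1/p) = 1/8·3 + 1/8·3 + 1/8·3 + 1/16·4 + 1/16·4 + 1/16·4 + 1/4·2 + 1/16·4 + 1/8·3 = 3 bits.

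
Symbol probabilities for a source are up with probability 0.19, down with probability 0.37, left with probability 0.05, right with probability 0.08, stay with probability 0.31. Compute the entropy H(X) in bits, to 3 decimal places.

2.017 bits

H = −Σ pᵢ log₂ pᵢ.
−0.19·log₂(0.19) = 0.4552
−0.37·log₂(0.37) = 0.5307
−0.05·log₂(0.05) = 0.2161
−0.08·log₂(0.08) = 0.2915
−0.31·log₂(0.31) = 0.5238
Sum ≈ 2.0174 → 2.017 bits.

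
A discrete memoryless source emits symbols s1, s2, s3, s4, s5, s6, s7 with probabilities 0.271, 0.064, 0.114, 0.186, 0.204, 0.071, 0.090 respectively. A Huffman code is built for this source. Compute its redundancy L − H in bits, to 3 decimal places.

Entropy H = −Σ p log₂ p ≈ 2.6242 bits.
Huffman merges: 8/125+71/1000→27/200; 9/100+57/500→51/250; 27/200+93/500→321/1000; 51/250+51/250→51/125; 271/1000+321/1000→74/125; 51/125+74/125→1. L = 133/50 ≈ 2.6600.
L − H = 2.6600 − 2.6242 = 0.036 bits.

0.036 bits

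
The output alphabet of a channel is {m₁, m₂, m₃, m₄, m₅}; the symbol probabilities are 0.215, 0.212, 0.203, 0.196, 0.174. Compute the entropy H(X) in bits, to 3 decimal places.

H = −Σ pᵢ log₂ pᵢ.
−0.215·log₂(0.215) = 0.4768
−0.212·log₂(0.212) = 0.4744
−0.203·log₂(0.203) = 0.4670
−0.196·log₂(0.196) = 0.4608
−0.174·log₂(0.174) = 0.4390
Sum ≈ 2.3180 → 2.318 bits.

2.318 bits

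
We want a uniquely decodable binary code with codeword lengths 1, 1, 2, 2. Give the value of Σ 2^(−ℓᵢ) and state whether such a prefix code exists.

1.5; no

With common denominator 2^2 = 4: Σ 2^(−ℓᵢ) = 2/4 + 2/4 + 1/4 + 1/4 = 6/4 = 1.5.
Kraft's inequality requires Σ ≤ 1; here Σ = 1.5 > 1, so no such prefix code exists.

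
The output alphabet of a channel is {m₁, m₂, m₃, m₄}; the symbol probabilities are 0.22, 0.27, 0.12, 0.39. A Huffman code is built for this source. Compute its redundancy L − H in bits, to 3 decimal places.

Entropy H = −Σ p log₂ p ≈ 1.8875 bits.
Huffman merges: 3/25+11/50→17/50; 27/100+17/50→61/100; 39/100+61/100→1. L = 39/20 ≈ 1.9500.
L − H = 1.9500 − 1.8875 = 0.063 bits.

0.063 bits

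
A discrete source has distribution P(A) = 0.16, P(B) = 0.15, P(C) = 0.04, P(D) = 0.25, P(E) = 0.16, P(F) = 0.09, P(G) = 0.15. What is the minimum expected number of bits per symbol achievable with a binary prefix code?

2.72 bits/symbol

Repeatedly combine the two least-probable nodes; the expected code length is the sum of the merged weights.
merge 1/25 + 9/100 → 13/100
merge 13/100 + 3/20 → 7/25
merge 3/20 + 4/25 → 31/100
merge 4/25 + 1/4 → 41/100
merge 7/25 + 31/100 → 59/100
merge 41/100 + 59/100 → 1
L = 13/100 + 7/25 + 31/100 + 41/100 + 59/100 + 1 = 68/25 = 2.72 bits/symbol.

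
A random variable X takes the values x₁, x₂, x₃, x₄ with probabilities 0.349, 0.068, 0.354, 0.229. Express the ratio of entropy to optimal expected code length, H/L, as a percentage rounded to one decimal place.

93.2%

Entropy H = −Σ p log₂ p ≈ 1.8111 bits.
Huffman merges: 17/250+229/1000→297/1000; 297/1000+349/1000→323/500; 177/500+323/500→1. L = 1943/1000 ≈ 1.9430.
Efficiency = H/L = 1.8111/1.9430 = 93.2%.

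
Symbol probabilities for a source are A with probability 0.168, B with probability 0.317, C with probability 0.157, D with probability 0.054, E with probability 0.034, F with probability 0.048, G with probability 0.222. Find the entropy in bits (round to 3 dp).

H = −Σ pᵢ log₂ pᵢ.
−0.168·log₂(0.168) = 0.4323
−0.317·log₂(0.317) = 0.5254
−0.157·log₂(0.157) = 0.4194
−0.054·log₂(0.054) = 0.2274
−0.034·log₂(0.034) = 0.1659
−0.048·log₂(0.048) = 0.2103
−0.222·log₂(0.222) = 0.4820
Sum ≈ 2.4627 → 2.463 bits.

2.463 bits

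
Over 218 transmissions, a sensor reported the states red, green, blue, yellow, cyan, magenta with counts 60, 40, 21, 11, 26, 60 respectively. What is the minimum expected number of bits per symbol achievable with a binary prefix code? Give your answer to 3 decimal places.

2.413 bits/symbol

Probabilities are the counts divided by 218.
Repeatedly combine the two least-probable nodes; the expected code length is the sum of the merged weights.
merge 11/218 + 21/218 → 16/109
merge 13/109 + 16/109 → 29/109
merge 20/109 + 29/109 → 49/109
merge 30/109 + 30/109 → 60/109
merge 49/109 + 60/109 → 1
L = 16/109 + 29/109 + 49/109 + 60/109 + 1 = 263/109 ≈ 2.413 bits/symbol.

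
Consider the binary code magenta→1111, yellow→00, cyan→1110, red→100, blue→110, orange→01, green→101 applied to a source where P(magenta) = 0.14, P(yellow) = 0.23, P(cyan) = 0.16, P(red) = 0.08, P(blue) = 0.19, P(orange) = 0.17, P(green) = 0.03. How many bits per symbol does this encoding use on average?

2.9 bits/symbol

L̄ = Σ pᵢ·ℓᵢ = 0.14·4 + 0.23·2 + 0.16·4 + 0.08·3 + 0.19·3 + 0.17·2 + 0.03·3 = 2.9 bits/symbol.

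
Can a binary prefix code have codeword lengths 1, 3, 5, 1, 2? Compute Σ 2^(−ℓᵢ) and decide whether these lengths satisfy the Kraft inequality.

1.40625; no

With common denominator 2^5 = 32: Σ 2^(−ℓᵢ) = 16/32 + 4/32 + 1/32 + 16/32 + 8/32 = 45/32 = 1.40625.
Kraft's inequality requires Σ ≤ 1; here Σ = 1.40625 > 1, so no such prefix code exists.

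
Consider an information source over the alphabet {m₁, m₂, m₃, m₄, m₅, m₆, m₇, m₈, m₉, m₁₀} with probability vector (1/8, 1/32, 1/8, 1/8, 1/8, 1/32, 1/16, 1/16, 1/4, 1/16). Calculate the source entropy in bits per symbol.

Each probability is a power of 1/2, so log₂(1/p) is an integer.
H = Σ p·log₂(1/p) = 1/8·3 + 1/32·5 + 1/8·3 + 1/8·3 + 1/8·3 + 1/32·5 + 1/16·4 + 1/16·4 + 1/4·2 + 1/16·4 = 3.0625 bits.

3.0625 bits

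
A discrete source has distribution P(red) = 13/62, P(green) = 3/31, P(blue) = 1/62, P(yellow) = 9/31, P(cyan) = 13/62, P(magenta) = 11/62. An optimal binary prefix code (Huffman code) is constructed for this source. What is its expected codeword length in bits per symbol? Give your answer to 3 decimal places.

Repeatedly combine the two least-probable nodes; the expected code length is the sum of the merged weights.
merge 1/62 + 3/31 → 7/62
merge 7/62 + 11/62 → 9/31
merge 13/62 + 13/62 → 13/31
merge 9/31 + 9/31 → 18/31
merge 13/31 + 18/31 → 1
L = 7/62 + 9/31 + 13/31 + 18/31 + 1 = 149/62 ≈ 2.403 bits/symbol.

2.403 bits/symbol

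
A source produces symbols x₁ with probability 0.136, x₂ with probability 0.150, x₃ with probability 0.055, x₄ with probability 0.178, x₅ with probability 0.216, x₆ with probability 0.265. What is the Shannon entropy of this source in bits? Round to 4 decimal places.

H = −Σ pᵢ log₂ pᵢ.
−0.136·log₂(0.136) = 0.3915
−0.150·log₂(0.150) = 0.4105
−0.055·log₂(0.055) = 0.2301
−0.178·log₂(0.178) = 0.4432
−0.216·log₂(0.216) = 0.4776
−0.265·log₂(0.265) = 0.5077
Sum ≈ 2.4606 → 2.4606 bits.

2.4606 bits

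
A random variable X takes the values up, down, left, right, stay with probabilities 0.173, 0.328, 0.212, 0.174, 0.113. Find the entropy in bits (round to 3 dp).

H = −Σ pᵢ log₂ pᵢ.
−0.173·log₂(0.173) = 0.4379
−0.328·log₂(0.328) = 0.5275
−0.212·log₂(0.212) = 0.4744
−0.174·log₂(0.174) = 0.4390
−0.113·log₂(0.113) = 0.3555
Sum ≈ 2.2342 → 2.234 bits.

2.234 bits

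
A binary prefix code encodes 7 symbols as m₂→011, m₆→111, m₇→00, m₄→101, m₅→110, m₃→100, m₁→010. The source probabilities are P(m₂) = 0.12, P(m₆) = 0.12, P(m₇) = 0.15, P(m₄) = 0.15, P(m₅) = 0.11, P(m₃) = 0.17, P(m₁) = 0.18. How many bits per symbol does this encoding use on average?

L̄ = Σ pᵢ·ℓᵢ = 0.12·3 + 0.12·3 + 0.15·2 + 0.15·3 + 0.11·3 + 0.17·3 + 0.18·3 = 2.85 bits/symbol.

2.85 bits/symbol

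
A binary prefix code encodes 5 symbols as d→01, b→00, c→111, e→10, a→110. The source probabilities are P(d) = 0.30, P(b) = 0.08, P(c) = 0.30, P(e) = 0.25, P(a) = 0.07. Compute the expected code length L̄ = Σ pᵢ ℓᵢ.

2.37 bits/symbol

L̄ = Σ pᵢ·ℓᵢ = 0.30·2 + 0.08·2 + 0.30·3 + 0.25·2 + 0.07·3 = 2.37 bits/symbol.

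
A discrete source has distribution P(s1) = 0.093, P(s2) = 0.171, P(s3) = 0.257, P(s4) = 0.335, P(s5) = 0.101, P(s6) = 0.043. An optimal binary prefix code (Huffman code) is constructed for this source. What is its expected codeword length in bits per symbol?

2.373 bits/symbol

Repeatedly combine the two least-probable nodes; the expected code length is the sum of the merged weights.
merge 43/1000 + 93/1000 → 17/125
merge 101/1000 + 17/125 → 237/1000
merge 171/1000 + 237/1000 → 51/125
merge 257/1000 + 67/200 → 74/125
merge 51/125 + 74/125 → 1
L = 17/125 + 237/1000 + 51/125 + 74/125 + 1 = 2373/1000 = 2.373 bits/symbol.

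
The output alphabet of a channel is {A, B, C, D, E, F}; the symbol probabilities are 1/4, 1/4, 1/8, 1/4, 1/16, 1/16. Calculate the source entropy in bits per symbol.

2.375 bits

Each probability is a power of 1/2, so log₂(1/p) is an integer.
H = Σ p·log₂(1/p) = 1/4·2 + 1/4·2 + 1/8·3 + 1/4·2 + 1/16·4 + 1/16·4 = 2.375 bits.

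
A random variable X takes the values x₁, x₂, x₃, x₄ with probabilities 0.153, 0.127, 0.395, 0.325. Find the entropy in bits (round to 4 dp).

H = −Σ pᵢ log₂ pᵢ.
−0.153·log₂(0.153) = 0.4144
−0.127·log₂(0.127) = 0.3781
−0.395·log₂(0.395) = 0.5293
−0.325·log₂(0.325) = 0.5270
Sum ≈ 1.8488 → 1.8488 bits.

1.8488 bits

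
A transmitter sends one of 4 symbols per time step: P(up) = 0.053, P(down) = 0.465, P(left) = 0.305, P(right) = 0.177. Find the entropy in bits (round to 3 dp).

H = −Σ pᵢ log₂ pᵢ.
−0.053·log₂(0.053) = 0.2246
−0.465·log₂(0.465) = 0.5137
−0.305·log₂(0.305) = 0.5225
−0.177·log₂(0.177) = 0.4422
Sum ≈ 1.7030 → 1.703 bits.

1.703 bits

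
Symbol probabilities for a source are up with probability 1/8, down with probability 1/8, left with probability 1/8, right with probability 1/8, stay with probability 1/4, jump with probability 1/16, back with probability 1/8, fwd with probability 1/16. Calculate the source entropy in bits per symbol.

2.875 bits

Each probability is a power of 1/2, so log₂(1/p) is an integer.
H = Σ p·log₂(1/p) = 1/8·3 + 1/8·3 + 1/8·3 + 1/8·3 + 1/4·2 + 1/16·4 + 1/8·3 + 1/16·4 = 2.875 bits.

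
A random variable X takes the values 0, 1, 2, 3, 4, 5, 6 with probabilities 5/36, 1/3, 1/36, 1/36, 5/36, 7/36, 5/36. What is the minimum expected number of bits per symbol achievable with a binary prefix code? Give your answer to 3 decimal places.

Repeatedly combine the two least-probable nodes; the expected code length is the sum of the merged weights.
merge 1/36 + 1/36 → 1/18
merge 1/18 + 5/36 → 7/36
merge 5/36 + 5/36 → 5/18
merge 7/36 + 7/36 → 7/18
merge 5/18 + 1/3 → 11/18
merge 7/18 + 11/18 → 1
L = 1/18 + 7/36 + 5/18 + 7/18 + 11/18 + 1 = 91/36 ≈ 2.528 bits/symbol.

2.528 bits/symbol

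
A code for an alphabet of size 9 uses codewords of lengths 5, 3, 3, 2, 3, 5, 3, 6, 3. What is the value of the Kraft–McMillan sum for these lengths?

0.953125

With common denominator 2^6 = 64: Σ 2^(−ℓᵢ) = 2/64 + 8/64 + 8/64 + 16/64 + 8/64 + 2/64 + 8/64 + 1/64 + 8/64 = 61/64 = 0.953125.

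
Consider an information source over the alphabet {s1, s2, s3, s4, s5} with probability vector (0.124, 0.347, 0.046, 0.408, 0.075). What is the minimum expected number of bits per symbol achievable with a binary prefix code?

Repeatedly combine the two least-probable nodes; the expected code length is the sum of the merged weights.
merge 23/500 + 3/40 → 121/1000
merge 121/1000 + 31/250 → 49/200
merge 49/200 + 347/1000 → 74/125
merge 51/125 + 74/125 → 1
L = 121/1000 + 49/200 + 74/125 + 1 = 979/500 = 1.958 bits/symbol.

1.958 bits/symbol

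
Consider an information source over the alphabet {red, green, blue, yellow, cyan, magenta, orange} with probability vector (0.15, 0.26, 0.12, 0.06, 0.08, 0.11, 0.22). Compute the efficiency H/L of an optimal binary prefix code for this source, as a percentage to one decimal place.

Entropy H = −Σ p log₂ p ≈ 2.6488 bits.
Huffman merges: 3/50+2/25→7/50; 11/100+3/25→23/100; 7/50+3/20→29/100; 11/50+23/100→9/20; 13/50+29/100→11/20; 9/20+11/20→1. L = 133/50 ≈ 2.6600.
Efficiency = H/L = 2.6488/2.6600 = 99.6%.

99.6%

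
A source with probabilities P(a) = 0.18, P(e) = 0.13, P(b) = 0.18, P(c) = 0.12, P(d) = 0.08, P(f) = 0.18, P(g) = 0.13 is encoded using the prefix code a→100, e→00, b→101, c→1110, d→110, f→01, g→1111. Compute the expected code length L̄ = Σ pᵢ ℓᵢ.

L̄ = Σ pᵢ·ℓᵢ = 0.18·3 + 0.13·2 + 0.18·3 + 0.12·4 + 0.08·3 + 0.18·2 + 0.13·4 = 2.94 bits/symbol.

2.94 bits/symbol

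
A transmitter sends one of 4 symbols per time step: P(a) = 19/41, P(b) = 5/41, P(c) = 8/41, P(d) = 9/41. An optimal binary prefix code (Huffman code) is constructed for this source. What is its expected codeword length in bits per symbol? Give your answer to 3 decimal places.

1.854 bits/symbol

Repeatedly combine the two least-probable nodes; the expected code length is the sum of the merged weights.
merge 5/41 + 8/41 → 13/41
merge 9/41 + 13/41 → 22/41
merge 19/41 + 22/41 → 1
L = 13/41 + 22/41 + 1 = 76/41 ≈ 1.854 bits/symbol.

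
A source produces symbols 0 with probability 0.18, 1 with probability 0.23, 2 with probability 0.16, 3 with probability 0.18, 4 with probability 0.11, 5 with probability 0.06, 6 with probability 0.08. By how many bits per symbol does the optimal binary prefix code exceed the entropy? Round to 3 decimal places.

Entropy H = −Σ p log₂ p ≈ 2.6866 bits.
Huffman merges: 3/50+2/25→7/50; 11/100+7/50→1/4; 4/25+9/50→17/50; 9/50+23/100→41/100; 1/4+17/50→59/100; 41/100+59/100→1. L = 273/100 ≈ 2.7300.
L − H = 2.7300 − 2.6866 = 0.043 bits.

0.043 bits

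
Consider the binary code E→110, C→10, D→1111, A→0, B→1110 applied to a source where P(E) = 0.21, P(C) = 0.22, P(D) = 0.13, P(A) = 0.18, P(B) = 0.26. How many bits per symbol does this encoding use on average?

2.81 bits/symbol

L̄ = Σ pᵢ·ℓᵢ = 0.21·3 + 0.22·2 + 0.13·4 + 0.18·1 + 0.26·4 = 2.81 bits/symbol.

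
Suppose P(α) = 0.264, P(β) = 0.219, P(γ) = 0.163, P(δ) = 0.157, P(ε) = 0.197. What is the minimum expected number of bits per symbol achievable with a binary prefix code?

Repeatedly combine the two least-probable nodes; the expected code length is the sum of the merged weights.
merge 157/1000 + 163/1000 → 8/25
merge 197/1000 + 219/1000 → 52/125
merge 33/125 + 8/25 → 73/125
merge 52/125 + 73/125 → 1
L = 8/25 + 52/125 + 73/125 + 1 = 58/25 = 2.32 bits/symbol.

2.32 bits/symbol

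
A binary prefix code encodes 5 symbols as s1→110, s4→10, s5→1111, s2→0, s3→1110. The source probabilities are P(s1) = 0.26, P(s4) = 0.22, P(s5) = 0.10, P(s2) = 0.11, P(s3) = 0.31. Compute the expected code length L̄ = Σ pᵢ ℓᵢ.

2.97 bits/symbol

L̄ = Σ pᵢ·ℓᵢ = 0.26·3 + 0.22·2 + 0.10·4 + 0.11·1 + 0.31·4 = 2.97 bits/symbol.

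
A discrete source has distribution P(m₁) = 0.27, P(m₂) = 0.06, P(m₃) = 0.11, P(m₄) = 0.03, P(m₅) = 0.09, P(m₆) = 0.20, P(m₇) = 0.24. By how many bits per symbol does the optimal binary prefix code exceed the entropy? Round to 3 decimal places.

0.033 bits

Entropy H = −Σ p log₂ p ≈ 2.5268 bits.
Huffman merges: 3/100+3/50→9/100; 9/100+9/100→9/50; 11/100+9/50→29/100; 1/5+6/25→11/25; 27/100+29/100→14/25; 11/25+14/25→1. L = 64/25 ≈ 2.5600.
L − H = 2.5600 − 2.5268 = 0.033 bits.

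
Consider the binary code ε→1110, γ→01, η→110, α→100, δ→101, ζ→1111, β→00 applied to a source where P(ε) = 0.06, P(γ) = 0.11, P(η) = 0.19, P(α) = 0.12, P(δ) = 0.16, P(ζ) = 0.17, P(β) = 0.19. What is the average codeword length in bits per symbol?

2.93 bits/symbol

L̄ = Σ pᵢ·ℓᵢ = 0.06·4 + 0.11·2 + 0.19·3 + 0.12·3 + 0.16·3 + 0.17·4 + 0.19·2 = 2.93 bits/symbol.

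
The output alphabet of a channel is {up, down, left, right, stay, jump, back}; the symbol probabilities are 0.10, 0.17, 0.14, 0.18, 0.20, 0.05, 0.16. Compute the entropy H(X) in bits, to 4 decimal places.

2.7127 bits

H = −Σ pᵢ log₂ pᵢ.
−0.10·log₂(0.10) = 0.3322
−0.17·log₂(0.17) = 0.4346
−0.14·log₂(0.14) = 0.3971
−0.18·log₂(0.18) = 0.4453
−0.20·log₂(0.20) = 0.4644
−0.05·log₂(0.05) = 0.2161
−0.16·log₂(0.16) = 0.4230
Sum ≈ 2.7127 → 2.7127 bits.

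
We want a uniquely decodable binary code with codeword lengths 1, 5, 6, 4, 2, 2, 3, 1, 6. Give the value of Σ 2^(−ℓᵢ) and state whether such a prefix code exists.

With common denominator 2^6 = 64: Σ 2^(−ℓᵢ) = 32/64 + 2/64 + 1/64 + 4/64 + 16/64 + 16/64 + 8/64 + 32/64 + 1/64 = 112/64 = 1.75.
Kraft's inequality requires Σ ≤ 1; here Σ = 1.75 > 1, so no such prefix code exists.

1.75; no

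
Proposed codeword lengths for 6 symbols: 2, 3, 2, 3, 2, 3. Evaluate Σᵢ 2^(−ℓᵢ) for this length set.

1.125

With common denominator 2^3 = 8: Σ 2^(−ℓᵢ) = 2/8 + 1/8 + 2/8 + 1/8 + 2/8 + 1/8 = 9/8 = 1.125.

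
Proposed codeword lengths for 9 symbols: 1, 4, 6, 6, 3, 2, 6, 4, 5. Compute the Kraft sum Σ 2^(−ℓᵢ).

With common denominator 2^6 = 64: Σ 2^(−ℓᵢ) = 32/64 + 4/64 + 1/64 + 1/64 + 8/64 + 16/64 + 1/64 + 4/64 + 2/64 = 69/64 = 1.078125.

1.078125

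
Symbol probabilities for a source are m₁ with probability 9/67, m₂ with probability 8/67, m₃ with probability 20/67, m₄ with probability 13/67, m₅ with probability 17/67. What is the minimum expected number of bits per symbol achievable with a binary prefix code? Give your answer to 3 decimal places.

2.254 bits/symbol

Repeatedly combine the two least-probable nodes; the expected code length is the sum of the merged weights.
merge 8/67 + 9/67 → 17/67
merge 13/67 + 17/67 → 30/67
merge 17/67 + 20/67 → 37/67
merge 30/67 + 37/67 → 1
L = 17/67 + 30/67 + 37/67 + 1 = 151/67 ≈ 2.254 bits/symbol.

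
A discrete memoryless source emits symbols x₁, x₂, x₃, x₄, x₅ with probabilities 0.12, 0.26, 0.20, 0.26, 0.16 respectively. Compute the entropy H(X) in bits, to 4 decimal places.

2.2650 bits

H = −Σ pᵢ log₂ pᵢ.
−0.12·log₂(0.12) = 0.3671
−0.26·log₂(0.26) = 0.5053
−0.20·log₂(0.20) = 0.4644
−0.26·log₂(0.26) = 0.5053
−0.16·log₂(0.16) = 0.4230
Sum ≈ 2.2650 → 2.2650 bits.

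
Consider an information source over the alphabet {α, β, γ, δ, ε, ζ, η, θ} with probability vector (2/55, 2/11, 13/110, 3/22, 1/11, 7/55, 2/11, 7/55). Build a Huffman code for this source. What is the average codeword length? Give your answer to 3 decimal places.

2.945 bits/symbol

Repeatedly combine the two least-probable nodes; the expected code length is the sum of the merged weights.
merge 2/55 + 1/11 → 7/55
merge 13/110 + 7/55 → 27/110
merge 7/55 + 7/55 → 14/55
merge 3/22 + 2/11 → 7/22
merge 2/11 + 27/110 → 47/110
merge 14/55 + 7/22 → 63/110
merge 47/110 + 63/110 → 1
L = 7/55 + 27/110 + 14/55 + 7/22 + 47/110 + 63/110 + 1 = 162/55 ≈ 2.945 bits/symbol.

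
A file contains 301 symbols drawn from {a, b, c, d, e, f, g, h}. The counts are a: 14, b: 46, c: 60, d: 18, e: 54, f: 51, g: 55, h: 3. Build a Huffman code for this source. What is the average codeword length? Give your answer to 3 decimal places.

2.791 bits/symbol

Probabilities are the counts divided by 301.
Repeatedly combine the two least-probable nodes; the expected code length is the sum of the merged weights.
merge 3/301 + 2/43 → 17/301
merge 17/301 + 18/301 → 5/43
merge 5/43 + 46/301 → 81/301
merge 51/301 + 54/301 → 15/43
merge 55/301 + 60/301 → 115/301
merge 81/301 + 15/43 → 186/301
merge 115/301 + 186/301 → 1
L = 17/301 + 5/43 + 81/301 + 15/43 + 115/301 + 186/301 + 1 = 120/43 ≈ 2.791 bits/symbol.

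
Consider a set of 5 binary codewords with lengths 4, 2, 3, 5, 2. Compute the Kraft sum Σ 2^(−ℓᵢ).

0.71875

With common denominator 2^5 = 32: Σ 2^(−ℓᵢ) = 2/32 + 8/32 + 4/32 + 1/32 + 8/32 = 23/32 = 0.71875.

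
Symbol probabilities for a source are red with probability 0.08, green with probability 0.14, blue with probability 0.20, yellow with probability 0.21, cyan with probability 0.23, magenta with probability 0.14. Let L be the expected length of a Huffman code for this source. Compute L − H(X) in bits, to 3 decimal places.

0.049 bits

Entropy H = −Σ p log₂ p ≈ 2.5106 bits.
Huffman merges: 2/25+7/50→11/50; 7/50+1/5→17/50; 21/100+11/50→43/100; 23/100+17/50→57/100; 43/100+57/100→1. L = 64/25 ≈ 2.5600.
L − H = 2.5600 − 2.5106 = 0.049 bits.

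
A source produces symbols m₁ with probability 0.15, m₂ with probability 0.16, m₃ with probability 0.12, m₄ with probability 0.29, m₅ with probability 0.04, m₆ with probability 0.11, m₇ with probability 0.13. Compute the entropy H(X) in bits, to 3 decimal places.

2.637 bits

H = −Σ pᵢ log₂ pᵢ.
−0.15·log₂(0.15) = 0.4105
−0.16·log₂(0.16) = 0.4230
−0.12·log₂(0.12) = 0.3671
−0.29·log₂(0.29) = 0.5179
−0.04·log₂(0.04) = 0.1858
−0.11·log₂(0.11) = 0.3503
−0.13·log₂(0.13) = 0.3826
Sum ≈ 2.6372 → 2.637 bits.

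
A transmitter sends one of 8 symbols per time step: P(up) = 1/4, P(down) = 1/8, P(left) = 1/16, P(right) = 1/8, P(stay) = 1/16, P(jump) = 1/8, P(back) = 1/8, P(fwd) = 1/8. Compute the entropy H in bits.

Each probability is a power of 1/2, so log₂(1/p) is an integer.
H = Σ p·log₂(1/p) = 1/4·2 + 1/8·3 + 1/16·4 + 1/8·3 + 1/16·4 + 1/8·3 + 1/8·3 + 1/8·3 = 2.875 bits.

2.875 bits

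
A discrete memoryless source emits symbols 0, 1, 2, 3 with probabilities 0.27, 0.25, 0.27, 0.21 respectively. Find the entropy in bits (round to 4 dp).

H = −Σ pᵢ log₂ pᵢ.
−0.27·log₂(0.27) = 0.5100
−0.25·log₂(0.25) = 0.5000
−0.27·log₂(0.27) = 0.5100
−0.21·log₂(0.21) = 0.4728
Sum ≈ 1.9929 → 1.9929 bits.

1.9929 bits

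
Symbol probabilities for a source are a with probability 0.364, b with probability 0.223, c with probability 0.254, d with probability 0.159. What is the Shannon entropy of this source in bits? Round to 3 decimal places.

1.937 bits

H = −Σ pᵢ log₂ pᵢ.
−0.364·log₂(0.364) = 0.5307
−0.223·log₂(0.223) = 0.4828
−0.254·log₂(0.254) = 0.5022
−0.159·log₂(0.159) = 0.4218
Sum ≈ 1.9375 → 1.937 bits.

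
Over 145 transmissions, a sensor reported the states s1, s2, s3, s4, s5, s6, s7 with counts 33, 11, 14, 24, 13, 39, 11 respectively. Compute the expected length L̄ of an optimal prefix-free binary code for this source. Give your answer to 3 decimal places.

2.655 bits/symbol

Probabilities are the counts divided by 145.
Repeatedly combine the two least-probable nodes; the expected code length is the sum of the merged weights.
merge 11/145 + 11/145 → 22/145
merge 13/145 + 14/145 → 27/145
merge 22/145 + 24/145 → 46/145
merge 27/145 + 33/145 → 12/29
merge 39/145 + 46/145 → 17/29
merge 12/29 + 17/29 → 1
L = 22/145 + 27/145 + 46/145 + 12/29 + 17/29 + 1 = 77/29 ≈ 2.655 bits/symbol.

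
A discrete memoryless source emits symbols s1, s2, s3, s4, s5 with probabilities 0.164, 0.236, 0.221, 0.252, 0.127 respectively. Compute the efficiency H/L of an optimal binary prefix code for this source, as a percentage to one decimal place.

99.5%

Entropy H = −Σ p log₂ p ≈ 2.2799 bits.
Huffman merges: 127/1000+41/250→291/1000; 221/1000+59/250→457/1000; 63/250+291/1000→543/1000; 457/1000+543/1000→1. L = 2291/1000 ≈ 2.2910.
Efficiency = H/L = 2.2799/2.2910 = 99.5%.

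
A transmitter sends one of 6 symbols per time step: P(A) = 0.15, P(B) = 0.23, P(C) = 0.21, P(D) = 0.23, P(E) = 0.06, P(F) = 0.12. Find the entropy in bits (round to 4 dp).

2.4693 bits

H = −Σ pᵢ log₂ pᵢ.
−0.15·log₂(0.15) = 0.4105
−0.23·log₂(0.23) = 0.4877
−0.21·log₂(0.21) = 0.4728
−0.23·log₂(0.23) = 0.4877
−0.06·log₂(0.06) = 0.2435
−0.12·log₂(0.12) = 0.3671
Sum ≈ 2.4693 → 2.4693 bits.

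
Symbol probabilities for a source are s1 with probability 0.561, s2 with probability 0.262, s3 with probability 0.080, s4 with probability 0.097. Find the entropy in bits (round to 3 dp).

1.592 bits

H = −Σ pᵢ log₂ pᵢ.
−0.561·log₂(0.561) = 0.4678
−0.262·log₂(0.262) = 0.5063
−0.080·log₂(0.080) = 0.2915
−0.097·log₂(0.097) = 0.3265
Sum ≈ 1.5921 → 1.592 bits.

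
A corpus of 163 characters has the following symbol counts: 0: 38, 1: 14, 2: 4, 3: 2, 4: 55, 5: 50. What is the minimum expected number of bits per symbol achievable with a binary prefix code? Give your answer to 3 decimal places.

Probabilities are the counts divided by 163.
Repeatedly combine the two least-probable nodes; the expected code length is the sum of the merged weights.
merge 2/163 + 4/163 → 6/163
merge 6/163 + 14/163 → 20/163
merge 20/163 + 38/163 → 58/163
merge 50/163 + 55/163 → 105/163
merge 58/163 + 105/163 → 1
L = 6/163 + 20/163 + 58/163 + 105/163 + 1 = 352/163 ≈ 2.160 bits/symbol.

2.160 bits/symbol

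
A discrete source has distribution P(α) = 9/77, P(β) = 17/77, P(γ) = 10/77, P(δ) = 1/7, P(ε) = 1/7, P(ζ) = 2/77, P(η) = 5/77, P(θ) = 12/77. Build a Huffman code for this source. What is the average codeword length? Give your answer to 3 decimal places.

2.870 bits/symbol

Repeatedly combine the two least-probable nodes; the expected code length is the sum of the merged weights.
merge 2/77 + 5/77 → 1/11
merge 1/11 + 9/77 → 16/77
merge 10/77 + 1/7 → 3/11
merge 1/7 + 12/77 → 23/77
merge 16/77 + 17/77 → 3/7
merge 3/11 + 23/77 → 4/7
merge 3/7 + 4/7 → 1
L = 1/11 + 16/77 + 3/11 + 23/77 + 3/7 + 4/7 + 1 = 221/77 ≈ 2.870 bits/symbol.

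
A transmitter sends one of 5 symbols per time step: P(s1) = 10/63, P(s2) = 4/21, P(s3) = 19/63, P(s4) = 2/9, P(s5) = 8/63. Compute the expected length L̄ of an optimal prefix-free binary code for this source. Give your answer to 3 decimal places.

Repeatedly combine the two least-probable nodes; the expected code length is the sum of the merged weights.
merge 8/63 + 10/63 → 2/7
merge 4/21 + 2/9 → 26/63
merge 2/7 + 19/63 → 37/63
merge 26/63 + 37/63 → 1
L = 2/7 + 26/63 + 37/63 + 1 = 16/7 ≈ 2.286 bits/symbol.

2.286 bits/symbol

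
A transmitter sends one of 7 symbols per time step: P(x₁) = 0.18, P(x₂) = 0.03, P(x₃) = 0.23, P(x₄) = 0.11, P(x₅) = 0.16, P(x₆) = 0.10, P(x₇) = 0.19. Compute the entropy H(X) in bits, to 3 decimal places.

2.645 bits

H = −Σ pᵢ log₂ pᵢ.
−0.18·log₂(0.18) = 0.4453
−0.03·log₂(0.03) = 0.1518
−0.23·log₂(0.23) = 0.4877
−0.11·log₂(0.11) = 0.3503
−0.16·log₂(0.16) = 0.4230
−0.10·log₂(0.10) = 0.3322
−0.19·log₂(0.19) = 0.4552
Sum ≈ 2.6455 → 2.645 bits.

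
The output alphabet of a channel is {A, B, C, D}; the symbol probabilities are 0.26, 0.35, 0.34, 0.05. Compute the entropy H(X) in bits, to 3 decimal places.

1.781 bits

H = −Σ pᵢ log₂ pᵢ.
−0.26·log₂(0.26) = 0.5053
−0.35·log₂(0.35) = 0.5301
−0.34·log₂(0.34) = 0.5292
−0.05·log₂(0.05) = 0.2161
Sum ≈ 1.7807 → 1.781 bits.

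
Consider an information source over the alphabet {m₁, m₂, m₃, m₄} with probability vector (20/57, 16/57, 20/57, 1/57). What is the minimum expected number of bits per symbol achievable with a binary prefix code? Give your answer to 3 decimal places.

1.947 bits/symbol

Repeatedly combine the two least-probable nodes; the expected code length is the sum of the merged weights.
merge 1/57 + 16/57 → 17/57
merge 17/57 + 20/57 → 37/57
merge 20/57 + 37/57 → 1
L = 17/57 + 37/57 + 1 = 37/19 ≈ 1.947 bits/symbol.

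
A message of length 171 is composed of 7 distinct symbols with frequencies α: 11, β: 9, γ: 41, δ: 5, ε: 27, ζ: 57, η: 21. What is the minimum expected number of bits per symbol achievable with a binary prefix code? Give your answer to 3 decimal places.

2.497 bits/symbol

Probabilities are the counts divided by 171.
Repeatedly combine the two least-probable nodes; the expected code length is the sum of the merged weights.
merge 5/171 + 1/19 → 14/171
merge 11/171 + 14/171 → 25/171
merge 7/57 + 25/171 → 46/171
merge 3/19 + 41/171 → 68/171
merge 46/171 + 1/3 → 103/171
merge 68/171 + 103/171 → 1
L = 14/171 + 25/171 + 46/171 + 68/171 + 103/171 + 1 = 427/171 ≈ 2.497 bits/symbol.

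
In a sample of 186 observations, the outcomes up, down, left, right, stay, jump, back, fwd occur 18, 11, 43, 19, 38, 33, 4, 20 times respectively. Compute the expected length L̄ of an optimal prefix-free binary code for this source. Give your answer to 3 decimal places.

2.823 bits/symbol

Probabilities are the counts divided by 186.
Repeatedly combine the two least-probable nodes; the expected code length is the sum of the merged weights.
merge 2/93 + 11/186 → 5/62
merge 5/62 + 3/31 → 11/62
merge 19/186 + 10/93 → 13/62
merge 11/62 + 11/62 → 11/31
merge 19/93 + 13/62 → 77/186
merge 43/186 + 11/31 → 109/186
merge 77/186 + 109/186 → 1
L = 5/62 + 11/62 + 13/62 + 11/31 + 77/186 + 109/186 + 1 = 175/62 ≈ 2.823 bits/symbol.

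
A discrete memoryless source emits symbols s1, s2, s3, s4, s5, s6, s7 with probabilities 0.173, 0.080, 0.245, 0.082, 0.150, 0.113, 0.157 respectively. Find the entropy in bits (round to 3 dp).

H = −Σ pᵢ log₂ pᵢ.
−0.173·log₂(0.173) = 0.4379
−0.080·log₂(0.080) = 0.2915
−0.245·log₂(0.245) = 0.4971
−0.082·log₂(0.082) = 0.2959
−0.150·log₂(0.150) = 0.4105
−0.113·log₂(0.113) = 0.3555
−0.157·log₂(0.157) = 0.4194
Sum ≈ 2.7078 → 2.708 bits.

2.708 bits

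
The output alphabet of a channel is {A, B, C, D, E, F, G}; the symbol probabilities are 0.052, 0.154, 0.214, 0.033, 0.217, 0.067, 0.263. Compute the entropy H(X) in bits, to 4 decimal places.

2.5222 bits

H = −Σ pᵢ log₂ pᵢ.
−0.052·log₂(0.052) = 0.2218
−0.154·log₂(0.154) = 0.4156
−0.214·log₂(0.214) = 0.4760
−0.033·log₂(0.033) = 0.1624
−0.217·log₂(0.217) = 0.4783
−0.067·log₂(0.067) = 0.2613
−0.263·log₂(0.263) = 0.5068
Sum ≈ 2.5222 → 2.5222 bits.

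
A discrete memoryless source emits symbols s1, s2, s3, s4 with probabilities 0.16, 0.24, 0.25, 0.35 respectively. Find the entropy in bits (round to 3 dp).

1.947 bits

H = −Σ pᵢ log₂ pᵢ.
−0.16·log₂(0.16) = 0.4230
−0.24·log₂(0.24) = 0.4941
−0.25·log₂(0.25) = 0.5000
−0.35·log₂(0.35) = 0.5301
Sum ≈ 1.9473 → 1.947 bits.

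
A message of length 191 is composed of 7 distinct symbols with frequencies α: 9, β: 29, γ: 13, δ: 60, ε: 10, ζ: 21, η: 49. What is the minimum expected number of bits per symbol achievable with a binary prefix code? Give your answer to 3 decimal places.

Probabilities are the counts divided by 191.
Repeatedly combine the two least-probable nodes; the expected code length is the sum of the merged weights.
merge 9/191 + 10/191 → 19/191
merge 13/191 + 19/191 → 32/191
merge 21/191 + 29/191 → 50/191
merge 32/191 + 49/191 → 81/191
merge 50/191 + 60/191 → 110/191
merge 81/191 + 110/191 → 1
L = 19/191 + 32/191 + 50/191 + 81/191 + 110/191 + 1 = 483/191 ≈ 2.529 bits/symbol.

2.529 bits/symbol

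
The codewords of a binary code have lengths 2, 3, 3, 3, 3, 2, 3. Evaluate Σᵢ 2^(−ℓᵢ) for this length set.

With common denominator 2^3 = 8: Σ 2^(−ℓᵢ) = 2/8 + 1/8 + 1/8 + 1/8 + 1/8 + 2/8 + 1/8 = 9/8 = 1.125.

1.125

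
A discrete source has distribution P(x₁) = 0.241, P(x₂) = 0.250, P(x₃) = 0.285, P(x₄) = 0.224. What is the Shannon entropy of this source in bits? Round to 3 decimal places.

1.994 bits

H = −Σ pᵢ log₂ pᵢ.
−0.241·log₂(0.241) = 0.4947
−0.250·log₂(0.250) = 0.5000
−0.285·log₂(0.285) = 0.5161
−0.224·log₂(0.224) = 0.4835
Sum ≈ 1.9944 → 1.994 bits.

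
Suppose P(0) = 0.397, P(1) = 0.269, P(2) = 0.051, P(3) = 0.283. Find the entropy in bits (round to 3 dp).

H = −Σ pᵢ log₂ pᵢ.
−0.397·log₂(0.397) = 0.5291
−0.269·log₂(0.269) = 0.5096
−0.051·log₂(0.051) = 0.2190
−0.283·log₂(0.283) = 0.5154
Sum ≈ 1.7730 → 1.773 bits.

1.773 bits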